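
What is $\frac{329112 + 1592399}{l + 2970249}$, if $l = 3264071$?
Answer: $\frac{1921511}{6234320} \approx 0.30822$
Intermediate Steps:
$\frac{329112 + 1592399}{l + 2970249} = \frac{329112 + 1592399}{3264071 + 2970249} = \frac{1921511}{6234320}$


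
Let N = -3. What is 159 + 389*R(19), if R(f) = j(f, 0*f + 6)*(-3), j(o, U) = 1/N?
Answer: 548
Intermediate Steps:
j(o, U) = -1/3 (j(o, U) = 1/(-3) = -1/3)
R(f) = 1 (R(f) = -1/3*(-3) = 1)
159 + 389*R(19) = 159 + 389*1 = 159 + 389 = 548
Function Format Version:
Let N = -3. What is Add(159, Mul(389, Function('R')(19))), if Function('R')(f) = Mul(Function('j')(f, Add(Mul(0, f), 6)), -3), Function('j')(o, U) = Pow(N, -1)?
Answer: 548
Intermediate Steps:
Function('j')(o, U) = Rational(-1, 3) (Function('j')(o, U) = Pow(-3, -1) = Rational(-1, 3))
Function('R')(f) = 1 (Function('R')(f) = Mul(Rational(-1, 3), -3) = 1)
Add(159, Mul(389, Function('R')(19))) = Add(159, Mul(389, 1)) = Add(159, 389) = 548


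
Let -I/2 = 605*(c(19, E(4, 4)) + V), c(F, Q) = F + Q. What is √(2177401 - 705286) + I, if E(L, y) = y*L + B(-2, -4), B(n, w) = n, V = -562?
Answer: 640090 + √1472115 ≈ 6.4130e+5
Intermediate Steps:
E(L, y) = -2 + L*y (E(L, y) = y*L - 2 = L*y - 2 = -2 + L*y)
I = 640090 (I = -1210*((19 + (-2 + 4*4)) - 562) = -1210*((19 + (-2 + 16)) - 562) = -1210*((19 + 14) - 562) = -1210*(33 - 562) = -1210*(-529) = -2*(-320045) = 640090)
√(2177401 - 705286) + I = √(2177401 - 705286) + 640090 = √1472115 + 640090 = 640090 + √1472115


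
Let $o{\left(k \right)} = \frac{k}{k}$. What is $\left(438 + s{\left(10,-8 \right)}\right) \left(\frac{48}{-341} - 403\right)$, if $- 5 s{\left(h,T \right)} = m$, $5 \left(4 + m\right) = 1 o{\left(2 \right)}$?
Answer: $- \frac{1507919399}{8525} \approx -1.7688 \cdot 10^{5}$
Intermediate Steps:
$o{\left(k \right)} = 1$
$m = - \frac{19}{5}$ ($m = -4 + \frac{1 \cdot 1}{5} = -4 + \frac{1}{5} \cdot 1 = -4 + \frac{1}{5} = - \frac{19}{5} \approx -3.8$)
$s{\left(h,T \right)} = \frac{19}{25}$ ($s{\left(h,T \right)} = \left(- \frac{1}{5}\right) \left(- \frac{19}{5}\right) = \frac{19}{25}$)
$\left(438 + s{\left(10,-8 \right)}\right) \left(\frac{48}{-341} - 403\right) = \left(438 + \frac{19}{25}\right) \left(\frac{48}{-341} - 403\right) = \frac{10969 \left(48 \left(- \frac{1}{341}\right) - 403\right)}{25} = \frac{10969 \left(- \frac{48}{341} - 403\right)}{25} = \frac{10969}{25} \left(- \frac{137471}{341}\right) = - \frac{1507919399}{8525}$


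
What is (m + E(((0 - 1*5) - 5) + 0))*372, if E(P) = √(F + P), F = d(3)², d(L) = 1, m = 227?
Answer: 84444 + 1116*I ≈ 84444.0 + 1116.0*I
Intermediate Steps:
F = 1 (F = 1² = 1)
E(P) = √(1 + P)
(m + E(((0 - 1*5) - 5) + 0))*372 = (227 + √(1 + (((0 - 1*5) - 5) + 0)))*372 = (227 + √(1 + (((0 - 5) - 5) + 0)))*372 = (227 + √(1 + ((-5 - 5) + 0)))*372 = (227 + √(1 + (-10 + 0)))*372 = (227 + √(1 - 10))*372 = (227 + √(-9))*372 = (227 + 3*I)*372 = 84444 + 1116*I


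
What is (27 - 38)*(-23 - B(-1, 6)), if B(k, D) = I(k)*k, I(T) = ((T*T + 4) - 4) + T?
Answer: 253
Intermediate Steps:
I(T) = T + T**2 (I(T) = ((T**2 + 4) - 4) + T = ((4 + T**2) - 4) + T = T**2 + T = T + T**2)
B(k, D) = k**2*(1 + k) (B(k, D) = (k*(1 + k))*k = k**2*(1 + k))
(27 - 38)*(-23 - B(-1, 6)) = (27 - 38)*(-23 - (-1)**2*(1 - 1)) = -11*(-23 - 0) = -11*(-23 - 1*0) = -11*(-23 + 0) = -11*(-23) = 253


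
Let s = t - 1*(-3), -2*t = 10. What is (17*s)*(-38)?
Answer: 1292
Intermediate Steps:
t = -5 (t = -½*10 = -5)
s = -2 (s = -5 - 1*(-3) = -5 + 3 = -2)
(17*s)*(-38) = (17*(-2))*(-38) = -34*(-38) = 1292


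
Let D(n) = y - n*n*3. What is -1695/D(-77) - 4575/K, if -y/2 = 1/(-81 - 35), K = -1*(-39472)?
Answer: -167856711/8144218288 ≈ -0.020611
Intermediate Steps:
K = 39472
y = 1/58 (y = -2/(-81 - 35) = -2/(-116) = -2*(-1/116) = 1/58 ≈ 0.017241)
D(n) = 1/58 - 3*n**2 (D(n) = 1/58 - n*n*3 = 1/58 - n**2*3 = 1/58 - 3*n**2)
-1695/D(-77) - 4575/K = -1695/(1/58 - 3*(-77)**2) - 4575/39472 = -1695/(1/58 - 3*5929) - 4575*1/39472 = -1695/(1/58 - 17787) - 4575/39472 = -1695/(-1031645/58) - 4575/39472 = -1695*(-58/1031645) - 4575/39472 = 19662/206329 - 4575/39472 = -167856711/8144218288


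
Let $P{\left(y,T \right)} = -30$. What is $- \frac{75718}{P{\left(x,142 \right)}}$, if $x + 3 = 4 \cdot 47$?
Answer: $\frac{37859}{15} \approx 2523.9$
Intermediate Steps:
$x = 185$ ($x = -3 + 4 \cdot 47 = -3 + 188 = 185$)
$- \frac{75718}{P{\left(x,142 \right)}} = - \frac{75718}{-30} = \left(-75718\right) \left(- \frac{1}{30}\right) = \frac{37859}{15}$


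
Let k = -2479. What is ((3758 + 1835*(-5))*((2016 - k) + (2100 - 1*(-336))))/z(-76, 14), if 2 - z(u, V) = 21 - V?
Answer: 37545227/5 ≈ 7.5090e+6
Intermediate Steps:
z(u, V) = -19 + V (z(u, V) = 2 - (21 - V) = 2 + (-21 + V) = -19 + V)
((3758 + 1835*(-5))*((2016 - k) + (2100 - 1*(-336))))/z(-76, 14) = ((3758 + 1835*(-5))*((2016 - 1*(-2479)) + (2100 - 1*(-336))))/(-19 + 14) = ((3758 - 9175)*((2016 + 2479) + (2100 + 336)))/(-5) = -5417*(4495 + 2436)*(-⅕) = -5417*6931*(-⅕) = -37545227*(-⅕) = 37545227/5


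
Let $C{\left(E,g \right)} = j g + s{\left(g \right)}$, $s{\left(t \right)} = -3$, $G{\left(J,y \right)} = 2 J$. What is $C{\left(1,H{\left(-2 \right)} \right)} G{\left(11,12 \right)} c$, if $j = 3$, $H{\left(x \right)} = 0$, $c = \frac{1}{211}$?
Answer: $- \frac{66}{211} \approx -0.3128$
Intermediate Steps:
$c = \frac{1}{211} \approx 0.0047393$
$C{\left(E,g \right)} = -3 + 3 g$ ($C{\left(E,g \right)} = 3 g - 3 = -3 + 3 g$)
$C{\left(1,H{\left(-2 \right)} \right)} G{\left(11,12 \right)} c = \left(-3 + 3 \cdot 0\right) 2 \cdot 11 \cdot \frac{1}{211} = \left(-3 + 0\right) 22 \cdot \frac{1}{211} = \left(-3\right) 22 \cdot \frac{1}{211} = \left(-66\right) \frac{1}{211} = - \frac{66}{211}$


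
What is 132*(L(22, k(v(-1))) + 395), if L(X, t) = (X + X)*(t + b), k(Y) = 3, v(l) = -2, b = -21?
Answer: -52404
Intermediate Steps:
L(X, t) = 2*X*(-21 + t) (L(X, t) = (X + X)*(t - 21) = (2*X)*(-21 + t) = 2*X*(-21 + t))
132*(L(22, k(v(-1))) + 395) = 132*(2*22*(-21 + 3) + 395) = 132*(2*22*(-18) + 395) = 132*(-792 + 395) = 132*(-397) = -52404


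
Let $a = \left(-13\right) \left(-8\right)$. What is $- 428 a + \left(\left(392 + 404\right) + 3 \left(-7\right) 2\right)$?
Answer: $-43758$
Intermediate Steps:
$a = 104$
$- 428 a + \left(\left(392 + 404\right) + 3 \left(-7\right) 2\right) = \left(-428\right) 104 + \left(\left(392 + 404\right) + 3 \left(-7\right) 2\right) = -44512 + \left(796 - 42\right) = -44512 + 754 = -43758$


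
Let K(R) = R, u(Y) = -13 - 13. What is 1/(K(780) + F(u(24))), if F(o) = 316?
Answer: 1/1096 ≈ 0.00091241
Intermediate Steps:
u(Y) = -26
1/(K(780) + F(u(24))) = 1/(780 + 316) = 1/1096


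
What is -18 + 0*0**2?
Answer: -18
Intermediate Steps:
-18 + 0*0**2 = -18 + 0*0 = -18 + 0 = -18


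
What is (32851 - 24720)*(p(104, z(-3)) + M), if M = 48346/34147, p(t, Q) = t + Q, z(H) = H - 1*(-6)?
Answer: 30101571825/34147 ≈ 8.8153e+5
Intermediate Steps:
z(H) = 6 + H (z(H) = H + 6 = 6 + H)
p(t, Q) = Q + t
M = 48346/34147 (M = 48346*(1/34147) = 48346/34147 ≈ 1.4158)
(32851 - 24720)*(p(104, z(-3)) + M) = (32851 - 24720)*(((6 - 3) + 104) + 48346/34147) = 8131*((3 + 104) + 48346/34147) = 8131*(107 + 48346/34147) = 8131*(3702075/34147) = 30101571825/34147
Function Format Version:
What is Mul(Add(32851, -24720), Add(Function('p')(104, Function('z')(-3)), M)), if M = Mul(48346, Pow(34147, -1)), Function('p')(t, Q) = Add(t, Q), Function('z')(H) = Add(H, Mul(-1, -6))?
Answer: Rational(30101571825, 34147) ≈ 8.8153e+5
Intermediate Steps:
Function('z')(H) = Add(6, H) (Function('z')(H) = Add(H, 6) = Add(6, H))
Function('p')(t, Q) = Add(Q, t)
M = Rational(48346, 34147) (M = Mul(48346, Rational(1, 34147)) = Rational(48346, 34147) ≈ 1.4158)
Mul(Add(32851, -24720), Add(Function('p')(104, Function('z')(-3)), M)) = Mul(Add(32851, -24720), Add(Add(Add(6, -3), 104), Rational(48346, 34147))) = Mul(8131, Add(Add(3, 104), Rational(48346, 34147))) = Mul(8131, Add(107, Rational(48346, 34147))) = Mul(8131, Rational(3702075, 34147)) = Rational(30101571825, 34147)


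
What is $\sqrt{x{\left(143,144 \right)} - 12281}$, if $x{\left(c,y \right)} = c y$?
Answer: $\sqrt{8311} \approx 91.165$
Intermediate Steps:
$\sqrt{x{\left(143,144 \right)} - 12281} = \sqrt{143 \cdot 144 - 12281} = \sqrt{20592 - 12281} = \sqrt{8311}$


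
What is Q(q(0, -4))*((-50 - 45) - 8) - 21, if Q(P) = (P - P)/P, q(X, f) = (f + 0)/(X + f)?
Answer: -21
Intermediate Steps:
q(X, f) = f/(X + f)
Q(P) = 0 (Q(P) = 0/P = 0)
Q(q(0, -4))*((-50 - 45) - 8) - 21 = 0*((-50 - 45) - 8) - 21 = 0*(-95 - 8) - 21 = 0*(-103) - 21 = 0 - 21 = -21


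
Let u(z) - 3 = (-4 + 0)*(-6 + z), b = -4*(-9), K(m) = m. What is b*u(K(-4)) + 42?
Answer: 1590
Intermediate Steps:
b = 36
u(z) = 27 - 4*z (u(z) = 3 + (-4 + 0)*(-6 + z) = 3 - 4*(-6 + z) = 3 + (24 - 4*z) = 27 - 4*z)
b*u(K(-4)) + 42 = 36*(27 - 4*(-4)) + 42 = 36*(27 + 16) + 42 = 36*43 + 42 = 1548 + 42 = 1590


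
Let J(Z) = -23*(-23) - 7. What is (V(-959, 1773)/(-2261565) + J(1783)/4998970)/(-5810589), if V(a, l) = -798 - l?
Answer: -93552592/437943922023145743 ≈ -2.1362e-10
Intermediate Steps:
J(Z) = 522 (J(Z) = 529 - 7 = 522)
(V(-959, 1773)/(-2261565) + J(1783)/4998970)/(-5810589) = ((-798 - 1*1773)/(-2261565) + 522/4998970)/(-5810589) = ((-798 - 1773)*(-1/2261565) + 522*(1/4998970))*(-1/5810589) = (-2571*(-1/2261565) + 261/2499485)*(-1/5810589) = (857/753855 + 261/2499485)*(-1/5810589) = (93552592/75369970587)*(-1/5810589) = -93552592/437943922023145743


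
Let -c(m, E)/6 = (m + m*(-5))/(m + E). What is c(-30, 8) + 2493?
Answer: 27783/11 ≈ 2525.7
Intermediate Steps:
c(m, E) = 24*m/(E + m) (c(m, E) = -6*(m + m*(-5))/(m + E) = -6*(m - 5*m)/(E + m) = -6*(-4*m)/(E + m) = -(-24)*m/(E + m) = 24*m/(E + m))
c(-30, 8) + 2493 = 24*(-30)/(8 - 30) + 2493 = 24*(-30)/(-22) + 2493 = 24*(-30)*(-1/22) + 2493 = 360/11 + 2493 = 27783/11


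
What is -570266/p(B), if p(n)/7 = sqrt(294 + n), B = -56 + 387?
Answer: -570266/175 ≈ -3258.7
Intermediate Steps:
B = 331
p(n) = 7*sqrt(294 + n)
-570266/p(B) = -570266*1/(7*sqrt(294 + 331)) = -570266/(7*sqrt(625)) = -570266/(7*25) = -570266/175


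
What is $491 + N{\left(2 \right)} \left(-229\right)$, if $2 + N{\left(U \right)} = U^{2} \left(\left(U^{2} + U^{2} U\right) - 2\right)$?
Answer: $-8211$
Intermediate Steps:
$N{\left(U \right)} = -2 + U^{2} \left(-2 + U^{2} + U^{3}\right)$ ($N{\left(U \right)} = -2 + U^{2} \left(\left(U^{2} + U^{2} U\right) - 2\right) = -2 + U^{2} \left(\left(U^{2} + U^{3}\right) - 2\right) = -2 + U^{2} \left(-2 + U^{2} + U^{3}\right)$)
$491 + N{\left(2 \right)} \left(-229\right) = 491 + \left(-2 + 2^{4} + 2^{5} - 2 \cdot 2^{2}\right) \left(-229\right) = 491 + \left(-2 + 16 + 32 - 8\right) \left(-229\right) = 491 + 38 \left(-229\right) = 491 - 8702 = -8211$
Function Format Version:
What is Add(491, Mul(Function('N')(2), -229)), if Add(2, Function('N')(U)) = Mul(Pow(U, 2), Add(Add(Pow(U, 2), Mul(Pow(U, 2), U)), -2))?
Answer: -8211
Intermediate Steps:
Function('N')(U) = Add(-2, Mul(Pow(U, 2), Add(-2, Pow(U, 2), Pow(U, 3)))) (Function('N')(U) = Add(-2, Mul(Pow(U, 2), Add(Add(Pow(U, 2), Mul(Pow(U, 2), U)), -2))) = Add(-2, Mul(Pow(U, 2), Add(Add(Pow(U, 2), Pow(U, 3)), -2))) = Add(-2, Mul(Pow(U, 2), Add(-2, Pow(U, 2), Pow(U, 3)))))
Add(491, Mul(Function('N')(2), -229)) = Add(491, Mul(Add(-2, Pow(2, 4), Pow(2, 5), Mul(-2, Pow(2, 2))), -229)) = Add(491, Mul(Add(-2, 16, 32, Mul(-2, 4)), -229)) = Add(491, Mul(Add(-2, 16, 32, -8), -229)) = Add(491, Mul(38, -229)) = Add(491, -8702) = -8211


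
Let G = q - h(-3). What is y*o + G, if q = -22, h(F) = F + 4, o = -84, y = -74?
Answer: 6193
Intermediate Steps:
h(F) = 4 + F
G = -23 (G = -22 - (4 - 3) = -22 - 1*1 = -22 - 1 = -23)
y*o + G = -74*(-84) - 23 = 6216 - 23 = 6193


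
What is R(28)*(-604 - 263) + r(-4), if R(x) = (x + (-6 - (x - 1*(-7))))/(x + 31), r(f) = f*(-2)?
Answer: 11743/59 ≈ 199.03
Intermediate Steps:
r(f) = -2*f
R(x) = -13/(31 + x) (R(x) = (x + (-6 - (x + 7)))/(31 + x) = (x + (-6 - (7 + x)))/(31 + x) = (x + (-6 + (-7 - x)))/(31 + x) = (x + (-13 - x))/(31 + x) = -13/(31 + x))
R(28)*(-604 - 263) + r(-4) = (-13/(31 + 28))*(-604 - 263) - 2*(-4) = -13/59*(-867) + 8 = 11271/59 + 8 = 11743/59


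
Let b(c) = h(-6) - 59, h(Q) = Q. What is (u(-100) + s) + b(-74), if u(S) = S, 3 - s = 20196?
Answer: -20358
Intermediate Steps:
s = -20193 (s = 3 - 1*20196 = 3 - 20196 = -20193)
b(c) = -65 (b(c) = -6 - 59 = -65)
(u(-100) + s) + b(-74) = (-100 - 20193) - 65 = -20293 - 65 = -20358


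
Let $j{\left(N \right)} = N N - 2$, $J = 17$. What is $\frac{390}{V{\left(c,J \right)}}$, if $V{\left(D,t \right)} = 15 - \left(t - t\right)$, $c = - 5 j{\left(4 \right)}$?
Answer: $26$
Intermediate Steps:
$j{\left(N \right)} = -2 + N^{2}$ ($j{\left(N \right)} = N^{2} - 2 = -2 + N^{2}$)
$c = -70$ ($c = - 5 \left(-2 + 4^{2}\right) = - 5 \left(-2 + 16\right) = \left(-5\right) 14 = -70$)
$V{\left(D,t \right)} = 15$ ($V{\left(D,t \right)} = 15 - 0 = 15 + 0 = 15$)
$\frac{390}{V{\left(c,J \right)}} = \frac{390}{15} = 390 \cdot \frac{1}{15} = 26$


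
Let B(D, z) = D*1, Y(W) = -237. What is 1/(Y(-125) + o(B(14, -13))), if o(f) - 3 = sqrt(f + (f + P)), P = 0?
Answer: -117/27364 - sqrt(7)/27364 ≈ -0.0043724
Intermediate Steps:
B(D, z) = D
o(f) = 3 + sqrt(2)*sqrt(f) (o(f) = 3 + sqrt(f + (f + 0)) = 3 + sqrt(f + f) = 3 + sqrt(2*f) = 3 + sqrt(2)*sqrt(f))
1/(Y(-125) + o(B(14, -13))) = 1/(-237 + (3 + sqrt(2)*sqrt(14))) = 1/(-237 + (3 + 2*sqrt(7))) = 1/(-234 + 2*sqrt(7))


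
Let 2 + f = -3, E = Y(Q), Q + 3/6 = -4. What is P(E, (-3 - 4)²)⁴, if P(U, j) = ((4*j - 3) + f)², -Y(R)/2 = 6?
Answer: 1560496482665168896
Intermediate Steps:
Q = -9/2 (Q = -½ - 4 = -9/2 ≈ -4.5000)
Y(R) = -12 (Y(R) = -2*6 = -12)
E = -12
f = -5 (f = -2 - 3 = -5)
P(U, j) = (-8 + 4*j)² (P(U, j) = ((4*j - 3) - 5)² = ((-3 + 4*j) - 5)² = (-8 + 4*j)²)
P(E, (-3 - 4)²)⁴ = (16*(-2 + (-3 - 4)²)²)⁴ = (16*(-2 + (-7)²)²)⁴ = (16*(-2 + 49)²)⁴ = (16*47²)⁴ = (16*2209)⁴ = 35344⁴ = 1560496482665168896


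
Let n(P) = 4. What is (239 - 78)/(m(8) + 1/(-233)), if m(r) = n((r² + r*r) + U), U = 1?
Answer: 5359/133 ≈ 40.293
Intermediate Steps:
m(r) = 4
(239 - 78)/(m(8) + 1/(-233)) = (239 - 78)/(4 + 1/(-233)) = 161/(4 - 1/233) = 161/(931/233) = 161*(233/931) = 5359/133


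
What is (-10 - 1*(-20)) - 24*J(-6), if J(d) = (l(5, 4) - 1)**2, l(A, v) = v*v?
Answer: -5390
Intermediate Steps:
l(A, v) = v**2
J(d) = 225 (J(d) = (4**2 - 1)**2 = (16 - 1)**2 = 15**2 = 225)
(-10 - 1*(-20)) - 24*J(-6) = (-10 - 1*(-20)) - 24*225 = (-10 + 20) - 5400 = 10 - 5400 = -5390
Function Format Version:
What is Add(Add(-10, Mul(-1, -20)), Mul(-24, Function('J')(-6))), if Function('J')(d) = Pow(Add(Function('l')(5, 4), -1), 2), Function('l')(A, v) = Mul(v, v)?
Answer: -5390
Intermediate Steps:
Function('l')(A, v) = Pow(v, 2)
Function('J')(d) = 225 (Function('J')(d) = Pow(Add(Pow(4, 2), -1), 2) = Pow(Add(16, -1), 2) = Pow(15, 2) = 225)
Add(Add(-10, Mul(-1, -20)), Mul(-24, Function('J')(-6))) = Add(Add(-10, Mul(-1, -20)), Mul(-24, 225)) = Add(Add(-10, 20), -5400) = Add(10, -5400) = -5390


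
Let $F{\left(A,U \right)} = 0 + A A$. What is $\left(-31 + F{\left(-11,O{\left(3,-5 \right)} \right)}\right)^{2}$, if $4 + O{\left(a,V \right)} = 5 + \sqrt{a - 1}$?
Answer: $8100$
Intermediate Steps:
$O{\left(a,V \right)} = 1 + \sqrt{-1 + a}$ ($O{\left(a,V \right)} = -4 + \left(5 + \sqrt{a - 1}\right) = -4 + \left(5 + \sqrt{-1 + a}\right) = 1 + \sqrt{-1 + a}$)
$F{\left(A,U \right)} = A^{2}$ ($F{\left(A,U \right)} = 0 + A^{2} = A^{2}$)
$\left(-31 + F{\left(-11,O{\left(3,-5 \right)} \right)}\right)^{2} = \left(-31 + \left(-11\right)^{2}\right)^{2} = \left(-31 + 121\right)^{2} = 90^{2} = 8100$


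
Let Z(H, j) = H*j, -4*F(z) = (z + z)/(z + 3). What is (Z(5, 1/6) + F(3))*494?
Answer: 1729/6 ≈ 288.17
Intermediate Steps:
F(z) = -z/(2*(3 + z)) (F(z) = -(z + z)/(4*(z + 3)) = -2*z/(4*(3 + z)) = -z/(2*(3 + z)))
(Z(5, 1/6) + F(3))*494 = (5/6 - 1*3/(6 + 2*3))*494 = (5*(⅙) - 1*3/(6 + 6))*494 = (⅚ - 1*3/12)*494 = (⅚ - 1*3*1/12)*494 = (⅚ - ¼)*494 = (7/12)*494 = 1729/6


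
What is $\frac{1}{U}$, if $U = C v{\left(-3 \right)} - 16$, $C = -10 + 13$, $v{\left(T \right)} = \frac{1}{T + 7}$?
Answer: $- \frac{4}{61} \approx -0.065574$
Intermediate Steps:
$v{\left(T \right)} = \frac{1}{7 + T}$
$C = 3$
$U = - \frac{61}{4}$ ($U = \frac{3}{7 - 3} - 16 = \frac{3}{4} - 16 = - \frac{61}{4} \approx -15.25$)
$\frac{1}{U} = \frac{1}{- \frac{61}{4}} = - \frac{4}{61}$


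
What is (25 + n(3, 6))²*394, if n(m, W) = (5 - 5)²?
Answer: 246250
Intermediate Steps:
n(m, W) = 0 (n(m, W) = 0² = 0)
(25 + n(3, 6))²*394 = (25 + 0)²*394 = 25²*394 = 625*394 = 246250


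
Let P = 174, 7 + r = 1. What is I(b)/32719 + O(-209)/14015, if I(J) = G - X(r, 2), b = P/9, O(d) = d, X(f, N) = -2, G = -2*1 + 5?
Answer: -6768196/458556785 ≈ -0.014760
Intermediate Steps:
r = -6 (r = -7 + 1 = -6)
G = 3 (G = -2 + 5 = 3)
b = 58/3 (b = 174/9 = 174*(⅑) = 58/3 ≈ 19.333)
I(J) = 5 (I(J) = 3 - 1*(-2) = 3 + 2 = 5)
I(b)/32719 + O(-209)/14015 = 5/32719 - 209/14015 = -6768196/458556785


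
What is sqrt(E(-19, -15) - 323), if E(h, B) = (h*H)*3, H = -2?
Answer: I*sqrt(209) ≈ 14.457*I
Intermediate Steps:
E(h, B) = -6*h (E(h, B) = (h*(-2))*3 = -2*h*3 = -6*h)
sqrt(E(-19, -15) - 323) = sqrt(-6*(-19) - 323) = sqrt(114 - 323) = sqrt(-209) = I*sqrt(209)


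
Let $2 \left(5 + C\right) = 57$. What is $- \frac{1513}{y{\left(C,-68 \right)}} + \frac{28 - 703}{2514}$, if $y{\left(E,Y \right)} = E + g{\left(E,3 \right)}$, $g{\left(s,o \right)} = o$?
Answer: $- \frac{2547713}{44414} \approx -57.363$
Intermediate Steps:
$C = \frac{47}{2}$ ($C = -5 + \frac{1}{2} \cdot 57 = -5 + \frac{57}{2} = \frac{47}{2} \approx 23.5$)
$y{\left(E,Y \right)} = 3 + E$ ($y{\left(E,Y \right)} = E + 3 = 3 + E$)
$- \frac{1513}{y{\left(C,-68 \right)}} + \frac{28 - 703}{2514} = - \frac{1513}{3 + \frac{47}{2}} + \frac{28 - 703}{2514} = - \frac{1513}{\frac{53}{2}} + \left(28 - 703\right) \frac{1}{2514} = \left(-1513\right) \frac{2}{53} - \frac{225}{838} = - \frac{3026}{53} - \frac{225}{838} = - \frac{2547713}{44414}$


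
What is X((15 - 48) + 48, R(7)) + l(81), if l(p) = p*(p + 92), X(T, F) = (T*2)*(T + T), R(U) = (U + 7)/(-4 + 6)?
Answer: 14913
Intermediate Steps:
R(U) = 7/2 + U/2 (R(U) = (7 + U)/2 = (7 + U)*(½) = 7/2 + U/2)
X(T, F) = 4*T² (X(T, F) = (2*T)*(2*T) = 4*T²)
l(p) = p*(92 + p)
X((15 - 48) + 48, R(7)) + l(81) = 4*((15 - 48) + 48)² + 81*(92 + 81) = 4*(-33 + 48)² + 81*173 = 4*15² + 14013 = 4*225 + 14013 = 900 + 14013 = 14913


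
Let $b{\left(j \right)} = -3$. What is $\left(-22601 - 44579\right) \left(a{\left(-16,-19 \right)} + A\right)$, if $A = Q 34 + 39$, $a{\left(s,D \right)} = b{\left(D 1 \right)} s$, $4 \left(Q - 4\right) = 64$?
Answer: $-51527060$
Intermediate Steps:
$Q = 20$ ($Q = 4 + \frac{1}{4} \cdot 64 = 4 + 16 = 20$)
$a{\left(s,D \right)} = - 3 s$
$A = 719$ ($A = 20 \cdot 34 + 39 = 680 + 39 = 719$)
$\left(-22601 - 44579\right) \left(a{\left(-16,-19 \right)} + A\right) = \left(-22601 - 44579\right) \left(\left(-3\right) \left(-16\right) + 719\right) = - 67180 \left(48 + 719\right) = \left(-67180\right) 767 = -51527060$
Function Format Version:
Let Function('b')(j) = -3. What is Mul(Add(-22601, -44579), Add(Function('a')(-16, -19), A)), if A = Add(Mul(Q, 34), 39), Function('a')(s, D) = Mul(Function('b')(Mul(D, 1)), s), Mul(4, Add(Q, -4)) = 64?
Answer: -51527060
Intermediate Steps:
Q = 20 (Q = Add(4, Mul(Rational(1, 4), 64)) = Add(4, 16) = 20)
Function('a')(s, D) = Mul(-3, s)
A = 719 (A = Add(Mul(20, 34), 39) = Add(680, 39) = 719)
Mul(Add(-22601, -44579), Add(Function('a')(-16, -19), A)) = Mul(Add(-22601, -44579), Add(Mul(-3, -16), 719)) = Mul(-67180, Add(48, 719)) = Mul(-67180, 767) = -51527060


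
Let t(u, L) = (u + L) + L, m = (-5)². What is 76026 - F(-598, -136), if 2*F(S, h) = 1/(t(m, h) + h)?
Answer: 58235917/766 ≈ 76026.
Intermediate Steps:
m = 25
t(u, L) = u + 2*L (t(u, L) = (L + u) + L = u + 2*L)
F(S, h) = 1/(2*(25 + 3*h)) (F(S, h) = 1/(2*((25 + 2*h) + h)) = 1/(2*(25 + 3*h)))
76026 - F(-598, -136) = 76026 - 1/(2*(25 + 3*(-136))) = 76026 - 1/(2*(25 - 408)) = 76026 - 1/(2*(-383)) = 76026 - (-1)/(2*383) = 76026 - 1*(-1/766) = 76026 + 1/766 = 58235917/766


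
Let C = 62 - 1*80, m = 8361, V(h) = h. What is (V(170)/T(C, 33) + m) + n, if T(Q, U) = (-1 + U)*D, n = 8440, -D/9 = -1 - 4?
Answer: 2419361/144 ≈ 16801.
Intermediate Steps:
D = 45 (D = -9*(-1 - 4) = -9*(-5) = 45)
C = -18 (C = 62 - 80 = -18)
T(Q, U) = -45 + 45*U (T(Q, U) = (-1 + U)*45 = -45 + 45*U)
(V(170)/T(C, 33) + m) + n = (170/(-45 + 45*33) + 8361) + 8440 = (170/(-45 + 1485) + 8361) + 8440 = (170/1440 + 8361) + 8440 = (170*(1/1440) + 8361) + 8440 = (17/144 + 8361) + 8440 = 1204001/144 + 8440 = 2419361/144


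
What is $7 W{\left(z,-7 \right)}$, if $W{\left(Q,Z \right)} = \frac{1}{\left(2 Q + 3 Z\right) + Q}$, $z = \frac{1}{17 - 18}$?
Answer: $- \frac{7}{24} \approx -0.29167$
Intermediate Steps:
$z = -1$ ($z = \frac{1}{-1} = -1$)
$W{\left(Q,Z \right)} = \frac{1}{3 Q + 3 Z}$
$7 W{\left(z,-7 \right)} = 7 \frac{1}{3 \left(-1 - 7\right)} = 7 \frac{1}{3 \left(-8\right)} = 7 \cdot \frac{1}{3} \left(- \frac{1}{8}\right) = 7 \left(- \frac{1}{24}\right) = - \frac{7}{24}$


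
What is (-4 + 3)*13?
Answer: -13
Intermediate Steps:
(-4 + 3)*13 = -1*13 = -13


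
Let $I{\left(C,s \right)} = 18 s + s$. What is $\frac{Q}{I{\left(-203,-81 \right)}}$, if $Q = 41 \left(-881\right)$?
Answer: $\frac{36121}{1539} \approx 23.47$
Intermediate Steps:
$I{\left(C,s \right)} = 19 s$
$Q = -36121$
$\frac{Q}{I{\left(-203,-81 \right)}} = - \frac{36121}{19 \left(-81\right)} = - \frac{36121}{-1539} = \left(-36121\right) \left(- \frac{1}{1539}\right) = \frac{36121}{1539}$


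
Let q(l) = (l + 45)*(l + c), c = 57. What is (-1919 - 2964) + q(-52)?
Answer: -4918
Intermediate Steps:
q(l) = (45 + l)*(57 + l) (q(l) = (l + 45)*(l + 57) = (45 + l)*(57 + l))
(-1919 - 2964) + q(-52) = (-1919 - 2964) + (2565 + (-52)² + 102*(-52)) = -4883 + (2565 + 2704 - 5304) = -4883 - 35 = -4918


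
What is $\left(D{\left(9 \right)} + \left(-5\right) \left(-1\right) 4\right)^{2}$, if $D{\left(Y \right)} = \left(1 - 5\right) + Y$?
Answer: $625$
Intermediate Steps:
$D{\left(Y \right)} = -4 + Y$
$\left(D{\left(9 \right)} + \left(-5\right) \left(-1\right) 4\right)^{2} = \left(\left(-4 + 9\right) + \left(-5\right) \left(-1\right) 4\right)^{2} = \left(5 + 5 \cdot 4\right)^{2} = \left(5 + 20\right)^{2} = 25^{2} = 625$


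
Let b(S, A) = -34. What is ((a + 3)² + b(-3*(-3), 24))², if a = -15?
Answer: 12100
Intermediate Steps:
((a + 3)² + b(-3*(-3), 24))² = ((-15 + 3)² - 34)² = ((-12)² - 34)² = (144 - 34)² = 110² = 12100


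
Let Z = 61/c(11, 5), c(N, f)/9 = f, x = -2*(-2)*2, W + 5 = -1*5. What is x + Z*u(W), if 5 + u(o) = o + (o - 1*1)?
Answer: -1226/45 ≈ -27.244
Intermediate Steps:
W = -10 (W = -5 - 1*5 = -5 - 5 = -10)
x = 8 (x = 4*2 = 8)
u(o) = -6 + 2*o (u(o) = -5 + (o + (o - 1*1)) = -5 + (o + (o - 1)) = -5 + (o + (-1 + o)) = -5 + (-1 + 2*o) = -6 + 2*o)
c(N, f) = 9*f
Z = 61/45 (Z = 61/((9*5)) = 61/45 ≈ 1.3556)
x + Z*u(W) = 8 + 61*(-6 + 2*(-10))/45 = 8 + 61*(-6 - 20)/45 = 8 + (61/45)*(-26) = 8 - 1586/45 = -1226/45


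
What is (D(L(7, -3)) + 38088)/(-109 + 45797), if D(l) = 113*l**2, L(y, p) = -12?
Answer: 6795/5711 ≈ 1.1898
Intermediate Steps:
(D(L(7, -3)) + 38088)/(-109 + 45797) = (113*(-12)**2 + 38088)/(-109 + 45797) = (113*144 + 38088)/45688 = (16272 + 38088)*(1/45688) = 54360*(1/45688) = 6795/5711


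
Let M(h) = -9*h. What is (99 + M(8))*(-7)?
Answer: -189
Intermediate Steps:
(99 + M(8))*(-7) = (99 - 9*8)*(-7) = (99 - 72)*(-7) = 27*(-7) = -189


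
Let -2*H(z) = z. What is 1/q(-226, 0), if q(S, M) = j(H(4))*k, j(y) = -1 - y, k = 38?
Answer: 1/38 ≈ 0.026316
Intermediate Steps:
H(z) = -z/2
q(S, M) = 38 (q(S, M) = (-1 - (-1)*4/2)*38 = (-1 - 1*(-2))*38 = (-1 + 2)*38 = 1*38 = 38)
1/q(-226, 0) = 1/38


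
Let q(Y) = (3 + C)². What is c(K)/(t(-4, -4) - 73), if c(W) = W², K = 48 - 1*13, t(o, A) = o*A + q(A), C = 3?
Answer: -175/3 ≈ -58.333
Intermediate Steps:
q(Y) = 36 (q(Y) = (3 + 3)² = 6² = 36)
t(o, A) = 36 + A*o (t(o, A) = o*A + 36 = A*o + 36 = 36 + A*o)
K = 35 (K = 48 - 13 = 35)
c(K)/(t(-4, -4) - 73) = 35²/((36 - 4*(-4)) - 73) = 1225/((36 + 16) - 73) = 1225/(52 - 73) = 1225/(-21) = -1/21*1225 = -175/3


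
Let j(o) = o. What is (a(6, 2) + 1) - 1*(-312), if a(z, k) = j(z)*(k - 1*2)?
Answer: 313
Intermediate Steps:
a(z, k) = z*(-2 + k) (a(z, k) = z*(k - 1*2) = z*(k - 2) = z*(-2 + k))
(a(6, 2) + 1) - 1*(-312) = (6*(-2 + 2) + 1) - 1*(-312) = (6*0 + 1) + 312 = (0 + 1) + 312 = 1 + 312 = 313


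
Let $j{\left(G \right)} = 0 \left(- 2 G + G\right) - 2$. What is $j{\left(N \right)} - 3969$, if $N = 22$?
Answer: $-3971$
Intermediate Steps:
$j{\left(G \right)} = -2$ ($j{\left(G \right)} = 0 \left(- G\right) - 2 = 0 - 2 = -2$)
$j{\left(N \right)} - 3969 = -2 - 3969 = -3971$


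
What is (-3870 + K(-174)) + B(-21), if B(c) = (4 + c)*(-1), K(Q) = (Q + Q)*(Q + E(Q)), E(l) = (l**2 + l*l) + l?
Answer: -20954845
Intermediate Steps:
E(l) = l + 2*l**2 (E(l) = (l**2 + l**2) + l = 2*l**2 + l = l + 2*l**2)
K(Q) = 2*Q*(Q + Q*(1 + 2*Q)) (K(Q) = (Q + Q)*(Q + Q*(1 + 2*Q)) = (2*Q)*(Q + Q*(1 + 2*Q)) = 2*Q*(Q + Q*(1 + 2*Q)))
B(c) = -4 - c
(-3870 + K(-174)) + B(-21) = (-3870 + 4*(-174)**2*(1 - 174)) + (-4 - 1*(-21)) = (-3870 + 4*30276*(-173)) + (-4 + 21) = (-3870 - 20950992) + 17 = -20954862 + 17 = -20954845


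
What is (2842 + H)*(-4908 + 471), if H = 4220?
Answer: -31334094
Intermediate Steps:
(2842 + H)*(-4908 + 471) = (2842 + 4220)*(-4908 + 471) = 7062*(-4437) = -31334094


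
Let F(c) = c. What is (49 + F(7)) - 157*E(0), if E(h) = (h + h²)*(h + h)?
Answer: 56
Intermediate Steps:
E(h) = 2*h*(h + h²) (E(h) = (h + h²)*(2*h) = 2*h*(h + h²))
(49 + F(7)) - 157*E(0) = (49 + 7) - 314*0²*(1 + 0) = 56 - 314*0 = 56 - 157*0 = 56 + 0 = 56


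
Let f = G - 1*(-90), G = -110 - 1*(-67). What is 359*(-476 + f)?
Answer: -154011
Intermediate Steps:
G = -43 (G = -110 + 67 = -43)
f = 47 (f = -43 - 1*(-90) = -43 + 90 = 47)
359*(-476 + f) = 359*(-476 + 47) = 359*(-429) = -154011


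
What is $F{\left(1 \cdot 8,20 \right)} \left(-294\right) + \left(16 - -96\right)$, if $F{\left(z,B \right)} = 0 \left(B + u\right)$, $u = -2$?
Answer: $112$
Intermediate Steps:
$F{\left(z,B \right)} = 0$ ($F{\left(z,B \right)} = 0 \left(B - 2\right) = 0 \left(-2 + B\right) = 0$)
$F{\left(1 \cdot 8,20 \right)} \left(-294\right) + \left(16 - -96\right) = 0 \left(-294\right) + \left(16 - -96\right) = 0 + \left(16 + 96\right) = 0 + 112 = 112$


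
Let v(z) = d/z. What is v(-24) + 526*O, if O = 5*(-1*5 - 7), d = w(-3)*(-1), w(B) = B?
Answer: -252481/8 ≈ -31560.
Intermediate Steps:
d = 3 (d = -3*(-1) = 3)
v(z) = 3/z
O = -60 (O = 5*(-5 - 7) = 5*(-12) = -60)
v(-24) + 526*O = 3/(-24) + 526*(-60) = 3*(-1/24) - 31560 = -1/8 - 31560 = -252481/8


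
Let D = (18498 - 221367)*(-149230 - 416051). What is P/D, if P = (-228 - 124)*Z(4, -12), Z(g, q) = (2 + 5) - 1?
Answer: -704/38225997063 ≈ -1.8417e-8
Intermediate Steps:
Z(g, q) = 6 (Z(g, q) = 7 - 1 = 6)
P = -2112 (P = (-228 - 124)*6 = -352*6 = -2112)
D = 114677991189 (D = -202869*(-565281) = 114677991189)
P/D = -2112/114677991189 = -2112*1/114677991189 = -704/38225997063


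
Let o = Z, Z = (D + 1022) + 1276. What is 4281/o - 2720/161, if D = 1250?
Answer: -8961319/571228 ≈ -15.688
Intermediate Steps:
Z = 3548 (Z = (1250 + 1022) + 1276 = 2272 + 1276 = 3548)
o = 3548
4281/o - 2720/161 = 4281/3548 - 2720/161 = -8961319/571228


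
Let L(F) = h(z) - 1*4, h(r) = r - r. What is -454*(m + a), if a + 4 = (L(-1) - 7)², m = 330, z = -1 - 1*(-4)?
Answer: -202938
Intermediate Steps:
z = 3 (z = -1 + 4 = 3)
h(r) = 0
L(F) = -4 (L(F) = 0 - 1*4 = 0 - 4 = -4)
a = 117 (a = -4 + (-4 - 7)² = -4 + (-11)² = -4 + 121 = 117)
-454*(m + a) = -454*(330 + 117) = -454*447 = -202938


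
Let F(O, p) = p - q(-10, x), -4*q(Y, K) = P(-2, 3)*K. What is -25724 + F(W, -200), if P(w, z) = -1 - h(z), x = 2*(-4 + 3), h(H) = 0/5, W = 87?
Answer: -51847/2 ≈ -25924.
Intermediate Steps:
h(H) = 0 (h(H) = 0*(⅕) = 0)
x = -2 (x = 2*(-1) = -2)
P(w, z) = -1 (P(w, z) = -1 - 1*0 = -1 + 0 = -1)
q(Y, K) = K/4 (q(Y, K) = -(-1)*K/4 = K/4)
F(O, p) = ½ + p (F(O, p) = p - (-2)/4 = p - 1*(-½) = p + ½ = ½ + p)
-25724 + F(W, -200) = -25724 + (½ - 200) = -25724 - 399/2 = -51847/2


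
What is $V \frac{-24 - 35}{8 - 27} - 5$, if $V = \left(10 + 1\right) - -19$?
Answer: $\frac{1675}{19} \approx 88.158$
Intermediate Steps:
$V = 30$ ($V = 11 + \left(-1 + 20\right) = 11 + 19 = 30$)
$V \frac{-24 - 35}{8 - 27} - 5 = 30 \frac{-24 - 35}{8 - 27} - 5 = 30 \left(- \frac{59}{-19}\right) - 5 = 30 \left(\left(-59\right) \left(- \frac{1}{19}\right)\right) - 5 = 30 \cdot \frac{59}{19} - 5 = \frac{1770}{19} - 5 = \frac{1675}{19}$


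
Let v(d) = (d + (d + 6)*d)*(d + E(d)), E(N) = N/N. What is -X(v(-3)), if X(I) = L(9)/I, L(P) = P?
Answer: -3/8 ≈ -0.37500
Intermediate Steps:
E(N) = 1
v(d) = (1 + d)*(d + d*(6 + d)) (v(d) = (d + (d + 6)*d)*(d + 1) = (d + (6 + d)*d)*(1 + d) = (d + d*(6 + d))*(1 + d) = (1 + d)*(d + d*(6 + d)))
X(I) = 9/I
-X(v(-3)) = -9/((-3*(7 + (-3)**2 + 8*(-3)))) = -9/((-3*(7 + 9 - 24))) = -9/((-3*(-8))) = -9/24 = -1*3/8 = -3/8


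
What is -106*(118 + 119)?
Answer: -25122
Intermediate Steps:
-106*(118 + 119) = -106*237 = -25122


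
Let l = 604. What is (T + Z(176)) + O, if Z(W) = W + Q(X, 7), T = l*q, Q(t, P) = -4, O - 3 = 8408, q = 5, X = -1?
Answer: 11603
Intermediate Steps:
O = 8411 (O = 3 + 8408 = 8411)
T = 3020 (T = 604*5 = 3020)
Z(W) = -4 + W (Z(W) = W - 4 = -4 + W)
(T + Z(176)) + O = (3020 + (-4 + 176)) + 8411 = (3020 + 172) + 8411 = 3192 + 8411 = 11603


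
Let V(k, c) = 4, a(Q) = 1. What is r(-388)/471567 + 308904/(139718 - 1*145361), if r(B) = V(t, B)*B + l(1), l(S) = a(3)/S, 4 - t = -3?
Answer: -16186409429/295672509 ≈ -54.744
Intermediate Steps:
t = 7 (t = 4 - 1*(-3) = 4 + 3 = 7)
l(S) = 1/S
r(B) = 1 + 4*B (r(B) = 4*B + 1/1 = 4*B + 1 = 1 + 4*B)
r(-388)/471567 + 308904/(139718 - 1*145361) = (1 + 4*(-388))/471567 + 308904/(139718 - 1*145361) = (1 - 1552)*(1/471567) + 308904/(139718 - 145361) = -1551*1/471567 + 308904/(-5643) = -517/157189 + 308904*(-1/5643) = -517/157189 - 102968/1881 = -16186409429/295672509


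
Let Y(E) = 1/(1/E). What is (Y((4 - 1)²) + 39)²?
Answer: 2304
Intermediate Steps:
Y(E) = E (Y(E) = 1/(1/E) = E)
(Y((4 - 1)²) + 39)² = ((4 - 1)² + 39)² = (3² + 39)² = (9 + 39)² = 48² = 2304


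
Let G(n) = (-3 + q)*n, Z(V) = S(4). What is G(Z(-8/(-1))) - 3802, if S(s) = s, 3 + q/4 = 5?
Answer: -3782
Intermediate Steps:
q = 8 (q = -12 + 4*5 = -12 + 20 = 8)
Z(V) = 4
G(n) = 5*n (G(n) = (-3 + 8)*n = 5*n)
G(Z(-8/(-1))) - 3802 = 5*4 - 3802 = 20 - 3802 = -3782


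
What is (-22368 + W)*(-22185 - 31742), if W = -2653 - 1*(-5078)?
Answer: 1075466161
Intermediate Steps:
W = 2425 (W = -2653 + 5078 = 2425)
(-22368 + W)*(-22185 - 31742) = (-22368 + 2425)*(-22185 - 31742) = -19943*(-53927) = 1075466161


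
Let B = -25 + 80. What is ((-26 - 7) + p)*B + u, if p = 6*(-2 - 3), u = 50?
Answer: -3415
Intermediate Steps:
p = -30 (p = 6*(-5) = -30)
B = 55
((-26 - 7) + p)*B + u = ((-26 - 7) - 30)*55 + 50 = (-33 - 30)*55 + 50 = -63*55 + 50 = -3465 + 50 = -3415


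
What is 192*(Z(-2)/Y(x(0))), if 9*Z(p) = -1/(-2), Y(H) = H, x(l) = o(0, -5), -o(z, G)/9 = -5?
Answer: 32/135 ≈ 0.23704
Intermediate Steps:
o(z, G) = 45 (o(z, G) = -9*(-5) = 45)
x(l) = 45
Z(p) = 1/18 (Z(p) = (-1/(-2))/9 = (-1*(-1/2))/9 = (1/9)*(1/2) = 1/18)
192*(Z(-2)/Y(x(0))) = 192*((1/18)/45) = 192*((1/18)*(1/45)) = 192*(1/810) = 32/135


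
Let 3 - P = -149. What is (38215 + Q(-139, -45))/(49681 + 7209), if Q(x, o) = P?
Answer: 38367/56890 ≈ 0.67441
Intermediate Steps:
P = 152 (P = 3 - 1*(-149) = 3 + 149 = 152)
Q(x, o) = 152
(38215 + Q(-139, -45))/(49681 + 7209) = (38215 + 152)/(49681 + 7209) = 38367/56890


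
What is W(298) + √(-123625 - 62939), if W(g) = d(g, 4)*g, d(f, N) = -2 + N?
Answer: 596 + 2*I*√46641 ≈ 596.0 + 431.93*I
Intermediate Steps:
W(g) = 2*g (W(g) = (-2 + 4)*g = 2*g)
W(298) + √(-123625 - 62939) = 2*298 + √(-123625 - 62939) = 596 + √(-186564) = 596 + 2*I*√46641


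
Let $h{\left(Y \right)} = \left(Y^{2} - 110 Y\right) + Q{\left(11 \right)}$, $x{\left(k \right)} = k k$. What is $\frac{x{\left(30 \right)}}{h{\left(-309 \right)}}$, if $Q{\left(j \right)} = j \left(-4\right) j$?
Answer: $\frac{900}{128987} \approx 0.0069774$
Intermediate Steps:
$Q{\left(j \right)} = - 4 j^{2}$ ($Q{\left(j \right)} = - 4 j j = - 4 j^{2}$)
$x{\left(k \right)} = k^{2}$
$h{\left(Y \right)} = -484 + Y^{2} - 110 Y$ ($h{\left(Y \right)} = \left(Y^{2} - 110 Y\right) - 4 \cdot 11^{2} = \left(Y^{2} - 110 Y\right) - 484 = -484 + Y^{2} - 110 Y$)
$\frac{x{\left(30 \right)}}{h{\left(-309 \right)}} = \frac{30^{2}}{-484 + \left(-309\right)^{2} - -33990} = \frac{900}{-484 + 95481 + 33990} = \frac{900}{128987}$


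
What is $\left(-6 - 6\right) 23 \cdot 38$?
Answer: $-10488$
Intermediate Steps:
$\left(-6 - 6\right) 23 \cdot 38 = \left(-12\right) 23 \cdot 38 = \left(-276\right) 38 = -10488$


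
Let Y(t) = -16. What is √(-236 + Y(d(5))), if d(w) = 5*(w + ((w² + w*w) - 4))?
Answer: 6*I*√7 ≈ 15.875*I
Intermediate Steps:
d(w) = -20 + 5*w + 10*w² (d(w) = 5*(w + ((w² + w²) - 4)) = 5*(w + (2*w² - 4)) = 5*(w + (-4 + 2*w²)) = 5*(-4 + w + 2*w²) = -20 + 5*w + 10*w²)
√(-236 + Y(d(5))) = √(-236 - 16) = √(-252) = 6*I*√7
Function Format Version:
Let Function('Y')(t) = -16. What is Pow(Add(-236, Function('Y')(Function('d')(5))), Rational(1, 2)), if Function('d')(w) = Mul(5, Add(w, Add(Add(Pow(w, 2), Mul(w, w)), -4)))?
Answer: Mul(6, I, Pow(7, Rational(1, 2))) ≈ Mul(15.875, I)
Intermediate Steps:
Function('d')(w) = Add(-20, Mul(5, w), Mul(10, Pow(w, 2))) (Function('d')(w) = Mul(5, Add(w, Add(Add(Pow(w, 2), Pow(w, 2)), -4))) = Mul(5, Add(w, Add(Mul(2, Pow(w, 2)), -4))) = Mul(5, Add(w, Add(-4, Mul(2, Pow(w, 2))))) = Mul(5, Add(-4, w, Mul(2, Pow(w, 2)))) = Add(-20, Mul(5, w), Mul(10, Pow(w, 2))))
Pow(Add(-236, Function('Y')(Function('d')(5))), Rational(1, 2)) = Pow(Add(-236, -16), Rational(1, 2)) = Pow(-252, Rational(1, 2)) = Mul(6, I, Pow(7, Rational(1, 2)))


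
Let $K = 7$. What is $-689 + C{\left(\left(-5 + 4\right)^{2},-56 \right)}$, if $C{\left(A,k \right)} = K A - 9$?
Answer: $-691$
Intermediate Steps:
$C{\left(A,k \right)} = -9 + 7 A$ ($C{\left(A,k \right)} = 7 A - 9 = -9 + 7 A$)
$-689 + C{\left(\left(-5 + 4\right)^{2},-56 \right)} = -689 - \left(9 - 7 \left(-5 + 4\right)^{2}\right) = -689 - \left(9 - 7 \left(-1\right)^{2}\right) = -689 + \left(-9 + 7 \cdot 1\right) = -689 + \left(-9 + 7\right) = -689 - 2 = -691$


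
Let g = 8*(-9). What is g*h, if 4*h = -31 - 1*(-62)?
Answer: -558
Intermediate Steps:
g = -72
h = 31/4 (h = (-31 - 1*(-62))/4 = (-31 + 62)/4 = (1/4)*31 = 31/4 ≈ 7.7500)
g*h = -72*31/4 = -558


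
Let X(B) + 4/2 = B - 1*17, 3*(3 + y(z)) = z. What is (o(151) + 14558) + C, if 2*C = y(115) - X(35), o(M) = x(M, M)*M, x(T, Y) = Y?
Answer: 112106/3 ≈ 37369.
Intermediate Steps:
y(z) = -3 + z/3
o(M) = M**2 (o(M) = M*M = M**2)
X(B) = -19 + B (X(B) = -2 + (B - 1*17) = -2 + (B - 17) = -2 + (-17 + B) = -19 + B)
C = 29/3 (C = ((-3 + (1/3)*115) - (-19 + 35))/2 = ((-3 + 115/3) - 1*16)/2 = (106/3 - 16)/2 = (1/2)*(58/3) = 29/3 ≈ 9.6667)
(o(151) + 14558) + C = (151**2 + 14558) + 29/3 = (22801 + 14558) + 29/3 = 37359 + 29/3 = 112106/3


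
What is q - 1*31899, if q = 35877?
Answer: 3978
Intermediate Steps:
q - 1*31899 = 35877 - 1*31899 = 35877 - 31899 = 3978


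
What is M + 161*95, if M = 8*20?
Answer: 15455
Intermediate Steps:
M = 160
M + 161*95 = 160 + 161*95 = 160 + 15295 = 15455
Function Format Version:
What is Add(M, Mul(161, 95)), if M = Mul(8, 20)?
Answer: 15455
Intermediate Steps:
M = 160
Add(M, Mul(161, 95)) = Add(160, Mul(161, 95)) = Add(160, 15295) = 15455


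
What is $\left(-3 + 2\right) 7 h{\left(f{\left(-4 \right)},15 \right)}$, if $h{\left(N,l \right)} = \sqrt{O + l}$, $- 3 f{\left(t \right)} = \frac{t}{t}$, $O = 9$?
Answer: $- 14 \sqrt{6} \approx -34.293$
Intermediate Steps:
$f{\left(t \right)} = - \frac{1}{3}$ ($f{\left(t \right)} = - \frac{t \frac{1}{t}}{3} = \left(- \frac{1}{3}\right) 1 = - \frac{1}{3}$)
$h{\left(N,l \right)} = \sqrt{9 + l}$
$\left(-3 + 2\right) 7 h{\left(f{\left(-4 \right)},15 \right)} = \left(-3 + 2\right) 7 \sqrt{9 + 15} = \left(-1\right) 7 \sqrt{24} = - 7 \cdot 2 \sqrt{6} = - 14 \sqrt{6}$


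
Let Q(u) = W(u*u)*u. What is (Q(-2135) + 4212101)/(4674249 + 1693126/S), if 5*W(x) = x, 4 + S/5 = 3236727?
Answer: -31431007451476010/75646247923261 ≈ -415.50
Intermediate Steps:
S = 16183615 (S = -20 + 5*3236727 = -20 + 16183635 = 16183615)
W(x) = x/5
Q(u) = u**3/5 (Q(u) = ((u*u)/5)*u = (u**2/5)*u = u**3/5)
(Q(-2135) + 4212101)/(4674249 + 1693126/S) = ((1/5)*(-2135)**3 + 4212101)/(4674249 + 1693126/16183615) = ((1/5)*(-9731810375) + 4212101)/(4674249 + 1693126*(1/16183615)) = (-1946362075 + 4212101)/(4674249 + 1693126/16183615) = -1942149974/75646247923261/16183615 = -1942149974*16183615/75646247923261 = -31431007451476010/75646247923261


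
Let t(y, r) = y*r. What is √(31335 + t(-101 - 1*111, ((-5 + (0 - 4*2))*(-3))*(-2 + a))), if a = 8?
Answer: I*√18273 ≈ 135.18*I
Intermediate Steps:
t(y, r) = r*y
√(31335 + t(-101 - 1*111, ((-5 + (0 - 4*2))*(-3))*(-2 + a))) = √(31335 + (((-5 + (0 - 4*2))*(-3))*(-2 + 8))*(-101 - 1*111)) = √(31335 + (((-5 + (0 - 8))*(-3))*6)*(-101 - 111)) = √(31335 + (((-5 - 8)*(-3))*6)*(-212)) = √(31335 + (-13*(-3)*6)*(-212)) = √(31335 + (39*6)*(-212)) = √(31335 + 234*(-212)) = √(31335 - 49608) = √(-18273) = I*√18273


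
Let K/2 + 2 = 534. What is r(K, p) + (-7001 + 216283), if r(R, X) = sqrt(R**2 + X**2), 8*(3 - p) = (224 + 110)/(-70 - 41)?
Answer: 209282 + sqrt(223179124057)/444 ≈ 2.1035e+5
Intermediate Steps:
K = 1064 (K = -4 + 2*534 = -4 + 1068 = 1064)
p = 1499/444 (p = 3 - (224 + 110)/(8*(-70 - 41)) = 3 - 167/(4*(-111)) = 3 - 167*(-1)/(4*111) = 3 - 1/8*(-334/111) = 3 + 167/444 = 1499/444 ≈ 3.3761)
r(K, p) + (-7001 + 216283) = sqrt(1064**2 + (1499/444)**2) + (-7001 + 216283) = sqrt(1132096 + 2247001/197136) + 209282 = sqrt(223179124057/197136) + 209282 = sqrt(223179124057)/444 + 209282 = 209282 + sqrt(223179124057)/444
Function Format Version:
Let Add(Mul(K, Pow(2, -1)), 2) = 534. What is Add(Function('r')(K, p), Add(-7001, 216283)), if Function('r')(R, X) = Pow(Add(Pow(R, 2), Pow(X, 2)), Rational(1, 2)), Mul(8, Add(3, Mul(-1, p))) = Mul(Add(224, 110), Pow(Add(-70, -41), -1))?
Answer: Add(209282, Mul(Rational(1, 444), Pow(223179124057, Rational(1, 2)))) ≈ 2.1035e+5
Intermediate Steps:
K = 1064 (K = Add(-4, Mul(2, 534)) = Add(-4, 1068) = 1064)
p = Rational(1499, 444) (p = Add(3, Mul(Rational(-1, 8), Mul(Add(224, 110), Pow(Add(-70, -41), -1)))) = Add(3, Mul(Rational(-1, 8), Mul(334, Pow(-111, -1)))) = Add(3, Mul(Rational(-1, 8), Mul(334, Rational(-1, 111)))) = Add(3, Mul(Rational(-1, 8), Rational(-334, 111))) = Add(3, Rational(167, 444)) = Rational(1499, 444) ≈ 3.3761)
Add(Function('r')(K, p), Add(-7001, 216283)) = Add(Pow(Add(Pow(1064, 2), Pow(Rational(1499, 444), 2)), Rational(1, 2)), Add(-7001, 216283)) = Add(Pow(Add(1132096, Rational(2247001, 197136)), Rational(1, 2)), 209282) = Add(Pow(Rational(223179124057, 197136), Rational(1, 2)), 209282) = Add(Mul(Rational(1, 444), Pow(223179124057, Rational(1, 2))), 209282) = Add(209282, Mul(Rational(1, 444), Pow(223179124057, Rational(1, 2))))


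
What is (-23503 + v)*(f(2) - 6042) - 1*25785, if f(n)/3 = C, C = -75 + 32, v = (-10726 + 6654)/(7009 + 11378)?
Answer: 888782192516/6129 ≈ 1.4501e+8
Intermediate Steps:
v = -4072/18387 ≈ -0.22146
C = -43
f(n) = -129 (f(n) = 3*(-43) = -129)
(-23503 + v)*(f(2) - 6042) - 1*25785 = (-23503 - 4072/18387)*(-129 - 6042) - 1*25785 = -432153733/18387*(-6171) - 25785 = 888940228781/6129 - 25785 = 888782192516/6129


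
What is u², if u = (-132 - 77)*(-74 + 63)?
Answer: 5285401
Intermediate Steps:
u = 2299 (u = -209*(-11) = 2299)
u² = 2299² = 5285401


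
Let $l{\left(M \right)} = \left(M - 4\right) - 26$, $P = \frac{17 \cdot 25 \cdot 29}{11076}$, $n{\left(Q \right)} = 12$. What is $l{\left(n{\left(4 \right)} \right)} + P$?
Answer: $- \frac{187043}{11076} \approx -16.887$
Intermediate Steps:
$P = \frac{12325}{11076}$ ($P = 425 \cdot 29 \cdot \frac{1}{11076} = 12325 \cdot \frac{1}{11076} = \frac{12325}{11076} \approx 1.1128$)
$l{\left(M \right)} = -30 + M$ ($l{\left(M \right)} = \left(-4 + M\right) - 26 = -30 + M$)
$l{\left(n{\left(4 \right)} \right)} + P = \left(-30 + 12\right) + \frac{12325}{11076} = -18 + \frac{12325}{11076} = - \frac{187043}{11076}$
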